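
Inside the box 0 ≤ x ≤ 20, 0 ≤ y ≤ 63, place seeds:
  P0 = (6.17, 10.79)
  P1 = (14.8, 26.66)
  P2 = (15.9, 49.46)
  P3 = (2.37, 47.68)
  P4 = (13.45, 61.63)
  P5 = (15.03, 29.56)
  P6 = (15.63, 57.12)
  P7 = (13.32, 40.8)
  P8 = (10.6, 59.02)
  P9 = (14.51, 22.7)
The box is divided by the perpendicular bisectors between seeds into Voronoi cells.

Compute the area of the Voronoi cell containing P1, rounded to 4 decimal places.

1. box [0,20]×[0,63]: [(0, 0) (20, 0) (20, 63) (0, 63)]
2. ⊥bis P1·P0 via (10.485,18.725): [(0, 24.4267) (20, 13.5508) (20, 63) (0, 63)]  |A|=880.2252
3. ⊥bis P1·P2 via (15.35,38.06): [(0, 38.8006) (0, 24.4267) (20, 13.5508) (20, 37.8357)]  |A|=386.5875
4. ⊥bis P1·P3 via (8.585,37.17): [(10.4868, 38.2946) (0, 32.0933) (0, 24.4267) (20, 13.5508) (20, 37.8357)]  |A|=351.4187
5. ⊥bis P1·P4 via (14.125,44.145): [(10.4868, 38.2946) (0, 32.0933) (0, 24.4267) (20, 13.5508) (20, 37.8357)]  |A|=351.4187
6. ⊥bis P1·P5 via (14.915,28.11): [(0, 29.2929) (0, 24.4267) (20, 13.5508) (20, 27.7067)]  |A|=190.2214
7. ⊥bis P1·P6 via (15.215,41.89): [(0, 29.2929) (0, 24.4267) (20, 13.5508) (20, 27.7067)]  |A|=190.2214
8. ⊥bis P1·P7 via (14.06,33.73): [(0, 29.2929) (0, 24.4267) (20, 13.5508) (20, 27.7067)]  |A|=190.2214
9. ⊥bis P1·P8 via (12.7,42.84): [(0, 29.2929) (0, 24.4267) (20, 13.5508) (20, 27.7067)]  |A|=190.2214
10. ⊥bis P1·P9 via (14.655,24.68): [(0, 29.2929) (0, 25.7532) (20, 24.2886) (20, 27.7067)]  |A|=69.5783
11. canonical 4-gon: [(0, 29.2929) (0, 25.7532) (20, 24.2886) (20, 27.7067)]
12. shoelace: 69.5783

Area of P1's cell: 69.5783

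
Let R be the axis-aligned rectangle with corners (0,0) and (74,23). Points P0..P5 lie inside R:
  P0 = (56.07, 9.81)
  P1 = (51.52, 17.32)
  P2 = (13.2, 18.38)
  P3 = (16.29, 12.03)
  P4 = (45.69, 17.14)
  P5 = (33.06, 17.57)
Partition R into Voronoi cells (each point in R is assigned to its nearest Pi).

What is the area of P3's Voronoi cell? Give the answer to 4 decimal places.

Area of P3's cell: 378.5533

1. box [0,74]×[0,23]: [(0, 0) (74, 0) (74, 23) (0, 23)]
2. ⊥bis P3·P0 via (36.18,10.92): [(0, 0) (35.5706, 0) (36.8541, 23) (0, 23)]  |A|=832.8845
3. ⊥bis P3·P1 via (33.905,14.675): [(0, 0) (35.5706, 0) (35.7163, 2.6119) (32.655, 23) (0, 23)]  |A|=790.0776
4. ⊥bis P3·P2 via (14.745,15.205): [(0, 8.0299) (0, 0) (35.5706, 0) (35.7163, 2.6119) (32.655, 23) (30.7639, 23)]  |A|=559.8083
5. ⊥bis P3·P4 via (30.99,14.585): [(29.6238, 22.4452) (0, 8.0299) (0, 0) (33.525, 0)]  |A|=495.1763
6. ⊥bis P3·P5 via (24.675,14.8): [(23.1845, 19.3118) (0, 8.0299) (0, 0) (29.5642, 0)]  |A|=378.5533
7. canonical 4-gon: [(23.1845, 19.3118) (0, 8.0299) (0, 0) (29.5642, 0)]
8. shoelace: 378.5533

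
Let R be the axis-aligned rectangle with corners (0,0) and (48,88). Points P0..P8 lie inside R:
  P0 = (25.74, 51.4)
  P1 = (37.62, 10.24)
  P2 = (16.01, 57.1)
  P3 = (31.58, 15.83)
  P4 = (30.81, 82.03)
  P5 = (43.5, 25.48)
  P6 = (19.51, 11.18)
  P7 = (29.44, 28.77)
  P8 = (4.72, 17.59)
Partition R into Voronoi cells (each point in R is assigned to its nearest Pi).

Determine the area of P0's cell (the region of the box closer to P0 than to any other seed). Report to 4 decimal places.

1. box [0,48]×[0,88]: [(0, 0) (48, 0) (48, 88) (0, 88)]
2. ⊥bis P0·P1 via (31.68,30.82): [(0, 21.6762) (48, 35.5304) (48, 88) (0, 88)]  |A|=2851.0405
3. ⊥bis P0·P2 via (20.875,54.25): [(2.1575, 22.2989) (48, 35.5304) (48, 88) (40.6463, 88)]  |A|=1444.2395
4. ⊥bis P0·P3 via (28.66,33.615): [(6.6718, 30.0049) (48, 36.7903) (48, 88) (40.6463, 88)]  |A|=1271.4405
5. ⊥bis P0·P4 via (28.275,66.715): [(28.1859, 66.7298) (6.6718, 30.0049) (48, 36.7903) (48, 63.45)]  |A|=950.015
6. ⊥bis P0·P5 via (34.62,38.44): [(28.1859, 66.7298) (6.6718, 30.0049) (27.2372, 33.3814) (48, 47.6078) (48, 63.45)]  |A|=837.7144
7. ⊥bis P0·P6 via (22.625,31.29): [(28.1859, 66.7298) (8.6892, 33.4486) (18.4438, 31.9377) (27.2372, 33.3814) (48, 47.6078) (48, 63.45)]  |A|=819.3942
8. ⊥bis P0·P7 via (27.59,40.085): [(28.1859, 66.7298) (10.9866, 37.3703) (39.9765, 42.1102) (48, 47.6078) (48, 63.45)]  |A|=672.9301
9. ⊥bis P0·P8 via (15.23,34.495): [(28.1859, 66.7298) (10.9866, 37.3703) (39.9765, 42.1102) (48, 47.6078) (48, 63.45)]  |A|=672.9301
10. canonical 5-gon: [(28.1859, 66.7298) (10.9866, 37.3703) (39.9765, 42.1102) (48, 47.6078) (48, 63.45)]
11. shoelace: 672.9301

Area of P0's cell: 672.9301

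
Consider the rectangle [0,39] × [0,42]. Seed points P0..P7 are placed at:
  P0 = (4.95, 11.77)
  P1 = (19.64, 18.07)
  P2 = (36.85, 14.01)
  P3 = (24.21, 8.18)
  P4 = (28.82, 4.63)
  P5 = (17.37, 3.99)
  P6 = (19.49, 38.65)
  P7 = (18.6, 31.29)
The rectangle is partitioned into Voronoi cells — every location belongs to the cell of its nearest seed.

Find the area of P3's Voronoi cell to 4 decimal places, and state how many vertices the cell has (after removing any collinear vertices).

Area of P3's cell: 87.7586 (4 vertices)

1. box [0,39]×[0,42]: [(0, 0) (39, 0) (39, 42) (0, 42)]
2. ⊥bis P3·P0 via (14.58,9.975): [(12.7207, 0) (39, 0) (39, 42) (20.5494, 42)]  |A|=939.329
3. ⊥bis P3·P1 via (21.925,13.125): [(14.5302, 9.708) (12.7207, 0) (39, 0) (39, 21.0151)]  |A|=384.6767
4. ⊥bis P3·P2 via (30.53,11.095): [(28.2464, 16.046) (14.5302, 9.708) (12.7207, 0) (35.6474, 0)]  |A|=244.7851
5. ⊥bis P3·P4 via (26.515,6.405): [(30.3789, 11.4226) (28.2464, 16.046) (14.5302, 9.708) (12.7207, 0) (21.5827, 0)]  |A|=164.4575
6. ⊥bis P3·P5 via (20.79,6.085): [(23.2173, 2.1226) (30.3789, 11.4226) (28.2464, 16.046) (17.6793, 11.1631)]  |A|=87.7586
7. ⊥bis P3·P6 via (21.85,23.415): [(23.2173, 2.1226) (30.3789, 11.4226) (28.2464, 16.046) (17.6793, 11.1631)]  |A|=87.7586
8. ⊥bis P3·P7 via (21.405,19.735): [(23.2173, 2.1226) (30.3789, 11.4226) (28.2464, 16.046) (17.6793, 11.1631)]  |A|=87.7586
9. canonical 4-gon: [(23.2173, 2.1226) (30.3789, 11.4226) (28.2464, 16.046) (17.6793, 11.1631)]
10. shoelace: 87.7586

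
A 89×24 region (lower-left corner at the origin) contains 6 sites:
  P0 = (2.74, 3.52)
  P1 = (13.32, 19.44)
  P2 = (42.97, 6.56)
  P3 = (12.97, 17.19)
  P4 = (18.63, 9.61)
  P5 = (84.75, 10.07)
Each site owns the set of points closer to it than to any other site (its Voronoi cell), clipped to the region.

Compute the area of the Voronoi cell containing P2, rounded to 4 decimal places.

1. box [0,89]×[0,24]: [(0, 0) (89, 0) (89, 24) (0, 24)]
2. ⊥bis P2·P0 via (22.855,5.04): [(23.2359, 0) (89, 0) (89, 24) (21.4223, 24)]  |A|=1600.1025
3. ⊥bis P2·P1 via (28.145,13): [(23.1265, 1.4473) (23.2359, 0) (89, 0) (89, 24) (32.9234, 24)]  |A|=1470.4115
4. ⊥bis P2·P3 via (27.97,11.875): [(29.3583, 15.7929) (23.7623, 0) (89, 0) (89, 24) (32.9234, 24)]  |A|=1460.9605
5. ⊥bis P2·P4 via (30.8,8.085): [(32.7419, 23.5822) (29.7869, 0) (89, 0) (89, 24) (32.9234, 24)]  |A|=1384.9991
6. ⊥bis P2·P5 via (63.86,8.315): [(32.7419, 23.5822) (29.7869, 0) (64.5586, 0) (62.5423, 24) (32.9234, 24)]  |A|=774.2091
7. canonical 5-gon: [(32.7419, 23.5822) (29.7869, 0) (64.5586, 0) (62.5423, 24) (32.9234, 24)]
8. shoelace: 774.2091

Area of P2's cell: 774.2091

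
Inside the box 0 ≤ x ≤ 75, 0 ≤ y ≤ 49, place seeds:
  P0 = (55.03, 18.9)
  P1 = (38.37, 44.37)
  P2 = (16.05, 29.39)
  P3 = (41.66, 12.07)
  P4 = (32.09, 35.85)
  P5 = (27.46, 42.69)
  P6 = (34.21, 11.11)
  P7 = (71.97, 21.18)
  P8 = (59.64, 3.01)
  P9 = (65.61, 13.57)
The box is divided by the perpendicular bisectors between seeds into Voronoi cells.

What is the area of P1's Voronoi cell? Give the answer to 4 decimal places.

1. box [0,75]×[0,49]: [(0, 0) (75, 0) (75, 49) (0, 49)]
2. ⊥bis P1·P0 via (46.7,31.635): [(0, 1.0884) (73.2478, 49) (0, 49)]  |A|=1754.7101
3. ⊥bis P1·P2 via (27.21,36.88): [(35.6021, 24.3758) (73.2478, 49) (19.0757, 49)]  |A|=666.9712
4. ⊥bis P1·P3 via (40.015,28.22): [(33.4696, 27.5533) (41.7492, 28.3966) (73.2478, 49) (19.0757, 49)]  |A|=652.918
5. ⊥bis P1·P4 via (35.23,40.11): [(46.7148, 31.6447) (73.2478, 49) (23.169, 49)]  |A|=434.5665
6. ⊥bis P1·P5 via (32.915,43.53): [(33.2127, 41.597) (46.7148, 31.6447) (73.2478, 49) (32.0727, 49)]  |A|=401.6095
7. ⊥bis P1·P6 via (36.29,27.74): [(33.2127, 41.597) (46.7148, 31.6447) (73.2478, 49) (32.0727, 49)]  |A|=401.6095
8. ⊥bis P1·P7 via (55.17,32.775): [(33.2127, 41.597) (46.7148, 31.6447) (60.7063, 40.7966) (66.3681, 49) (32.0727, 49)]  |A|=373.3911
9. ⊥bis P1·P8 via (49.005,23.69): [(33.2127, 41.597) (46.7148, 31.6447) (60.7063, 40.7966) (66.3681, 49) (32.0727, 49)]  |A|=373.3911
10. ⊥bis P1·P9 via (51.99,28.97): [(33.2127, 41.597) (46.7148, 31.6447) (60.7063, 40.7966) (66.3681, 49) (32.0727, 49)]  |A|=373.3911
11. canonical 5-gon: [(33.2127, 41.597) (46.7148, 31.6447) (60.7063, 40.7966) (66.3681, 49) (32.0727, 49)]
12. shoelace: 373.3911

Area of P1's cell: 373.3911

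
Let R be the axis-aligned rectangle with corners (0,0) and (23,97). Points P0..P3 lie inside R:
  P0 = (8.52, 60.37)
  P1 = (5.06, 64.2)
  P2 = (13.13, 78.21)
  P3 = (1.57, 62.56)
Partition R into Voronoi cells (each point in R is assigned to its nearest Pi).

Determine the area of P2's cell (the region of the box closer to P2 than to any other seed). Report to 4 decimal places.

1. box [0,23]×[0,97]: [(0, 0) (23, 0) (23, 97) (0, 97)]
2. ⊥bis P2·P0 via (10.825,69.29): [(0, 72.0873) (23, 66.1439) (23, 97) (0, 97)]  |A|=641.3418
3. ⊥bis P2·P1 via (9.095,71.205): [(0, 76.4439) (13.7169, 68.5427) (23, 66.1439) (23, 97) (0, 97)]  |A|=611.4622
4. ⊥bis P2·P3 via (7.35,70.385): [(0, 76.4439) (13.7169, 68.5427) (23, 66.1439) (23, 97) (0, 97)]  |A|=611.4622
5. canonical 5-gon: [(0, 76.4439) (13.7169, 68.5427) (23, 66.1439) (23, 97) (0, 97)]
6. shoelace: 611.4622

Area of P2's cell: 611.4622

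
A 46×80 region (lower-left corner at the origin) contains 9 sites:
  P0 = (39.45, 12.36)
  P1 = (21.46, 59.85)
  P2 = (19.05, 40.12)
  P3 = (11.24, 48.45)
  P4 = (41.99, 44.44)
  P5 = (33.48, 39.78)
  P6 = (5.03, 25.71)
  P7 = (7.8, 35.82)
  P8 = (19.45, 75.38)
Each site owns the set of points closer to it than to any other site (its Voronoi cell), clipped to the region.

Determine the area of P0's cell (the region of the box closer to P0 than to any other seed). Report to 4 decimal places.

1. box [0,46]×[0,80]: [(0, 0) (46, 0) (46, 80) (0, 80)]
2. ⊥bis P0·P1 via (30.455,36.105): [(0, 24.5681) (0, 0) (46, 0) (46, 41.9937)]  |A|=1530.9224
3. ⊥bis P0·P2 via (29.25,26.24): [(0, 4.745) (0, 0) (46, 0) (46, 38.5491)]  |A|=995.7648
4. ⊥bis P0·P3 via (25.345,30.405): [(0, 4.745) (0, 0) (46, 0) (46, 38.5491)]  |A|=995.7648
5. ⊥bis P0·P4 via (40.72,28.4): [(33.019, 29.0097) (0, 4.745) (0, 0) (46, 0) (46, 27.9819)]  |A|=927.1789
6. ⊥bis P0·P5 via (36.465,26.07): [(45.4474, 28.0257) (25.8837, 23.7662) (0, 4.745) (0, 0) (46, 0) (46, 27.9819)]  |A|=891.0836
7. ⊥bis P0·P6 via (22.24,19.035): [(45.4474, 28.0257) (25.8837, 23.7662) (23.354, 21.9072) (14.8572, 0) (46, 0) (46, 27.9819)]  |A|=672.9363
8. ⊥bis P0·P7 via (23.625,24.09): [(45.4474, 28.0257) (25.8837, 23.7662) (23.354, 21.9072) (14.8572, 0) (46, 0) (46, 27.9819)]  |A|=672.9363
9. ⊥bis P0·P8 via (29.45,43.87): [(45.4474, 28.0257) (25.8837, 23.7662) (23.354, 21.9072) (14.8572, 0) (46, 0) (46, 27.9819)]  |A|=672.9363
10. canonical 6-gon: [(45.4474, 28.0257) (25.8837, 23.7662) (23.354, 21.9072) (14.8572, 0) (46, 0) (46, 27.9819)]
11. shoelace: 672.9363

Area of P0's cell: 672.9363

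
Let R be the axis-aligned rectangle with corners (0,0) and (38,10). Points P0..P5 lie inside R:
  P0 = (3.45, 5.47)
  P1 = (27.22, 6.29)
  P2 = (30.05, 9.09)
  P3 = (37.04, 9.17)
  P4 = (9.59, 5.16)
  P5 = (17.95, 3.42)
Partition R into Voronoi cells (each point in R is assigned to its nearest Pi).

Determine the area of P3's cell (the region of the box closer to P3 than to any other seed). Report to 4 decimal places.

Area of P3's cell: 43.0859

1. box [0,38]×[0,10]: [(0, 0) (38, 0) (38, 10) (0, 10)]
2. ⊥bis P3·P0 via (20.245,7.32): [(21.0513, 0) (38, 0) (38, 10) (19.9498, 10)]  |A|=174.9945
3. ⊥bis P3·P1 via (32.13,7.73): [(34.397, 0) (38, 0) (38, 10) (31.4643, 10)]  |A|=50.6935
4. ⊥bis P3·P2 via (33.545,9.13): [(33.6191, 2.6525) (34.397, 0) (38, 0) (38, 10) (33.535, 10)]  |A|=43.0859
5. ⊥bis P3·P4 via (23.315,7.165): [(33.6191, 2.6525) (34.397, 0) (38, 0) (38, 10) (33.535, 10)]  |A|=43.0859
6. ⊥bis P3·P5 via (27.495,6.295): [(33.6191, 2.6525) (34.397, 0) (38, 0) (38, 10) (33.535, 10)]  |A|=43.0859
7. canonical 5-gon: [(33.6191, 2.6525) (34.397, 0) (38, 0) (38, 10) (33.535, 10)]
8. shoelace: 43.0859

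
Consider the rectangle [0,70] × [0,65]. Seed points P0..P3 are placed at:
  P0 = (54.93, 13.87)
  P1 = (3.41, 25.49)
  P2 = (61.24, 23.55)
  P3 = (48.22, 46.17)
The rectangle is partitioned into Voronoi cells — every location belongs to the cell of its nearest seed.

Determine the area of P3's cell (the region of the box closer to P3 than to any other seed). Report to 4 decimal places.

1. box [0,70]×[0,65]: [(0, 0) (70, 0) (70, 65) (0, 65)]
2. ⊥bis P3·P0 via (51.575,30.02): [(0, 19.3058) (70, 33.8476) (70, 65) (0, 65)]  |A|=2689.6303
3. ⊥bis P3·P1 via (25.815,35.83): [(30.5154, 25.6451) (70, 33.8476) (70, 65) (12.3529, 65)]  |A|=1749.3682
4. ⊥bis P3·P2 via (54.73,34.86): [(30.5154, 25.6451) (43.3544, 28.3123) (70, 43.6494) (70, 65) (12.3529, 65)]  |A|=1618.7816
5. canonical 5-gon: [(30.5154, 25.6451) (43.3544, 28.3123) (70, 43.6494) (70, 65) (12.3529, 65)]
6. shoelace: 1618.7816

Area of P3's cell: 1618.7816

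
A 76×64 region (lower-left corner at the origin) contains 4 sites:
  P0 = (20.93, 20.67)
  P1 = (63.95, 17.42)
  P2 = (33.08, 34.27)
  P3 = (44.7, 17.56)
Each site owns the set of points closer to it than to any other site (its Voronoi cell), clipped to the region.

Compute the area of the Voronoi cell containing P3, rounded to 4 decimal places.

Area of P3's cell: 651.0892

1. box [0,76]×[0,64]: [(0, 0) (76, 0) (76, 64) (0, 64)]
2. ⊥bis P3·P0 via (32.815,19.115): [(30.314, 0) (76, 0) (76, 64) (38.6876, 64)]  |A|=2655.9464
3. ⊥bis P3·P1 via (54.325,17.49): [(30.314, 0) (54.1978, 0) (54.6633, 64) (38.6876, 64)]  |A|=1275.5002
4. ⊥bis P3·P2 via (38.89,25.915): [(33.1857, 21.9483) (30.314, 0) (54.1978, 0) (54.465, 36.7458)]  |A|=651.0892
5. canonical 4-gon: [(33.1857, 21.9483) (30.314, 0) (54.1978, 0) (54.465, 36.7458)]
6. shoelace: 651.0892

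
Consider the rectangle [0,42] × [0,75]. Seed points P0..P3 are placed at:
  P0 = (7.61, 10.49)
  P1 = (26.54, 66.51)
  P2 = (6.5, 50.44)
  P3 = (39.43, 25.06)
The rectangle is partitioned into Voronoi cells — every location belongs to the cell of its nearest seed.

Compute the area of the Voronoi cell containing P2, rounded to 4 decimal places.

1. box [0,42]×[0,75]: [(0, 0) (42, 0) (42, 75) (0, 75)]
2. ⊥bis P2·P0 via (7.055,30.465): [(0, 30.269) (42, 31.4359) (42, 75) (0, 75)]  |A|=1854.1968
3. ⊥bis P2·P1 via (16.52,58.475): [(0, 30.269) (38.2853, 31.3327) (3.2687, 75) (0, 75)]  |A|=927.6369
4. ⊥bis P2·P3 via (22.965,37.75): [(0, 30.269) (17.5756, 30.7573) (27.9513, 44.2196) (3.2687, 75) (0, 75)]  |A|=791.2214
5. canonical 5-gon: [(0, 30.269) (17.5756, 30.7573) (27.9513, 44.2196) (3.2687, 75) (0, 75)]
6. shoelace: 791.2214

Area of P2's cell: 791.2214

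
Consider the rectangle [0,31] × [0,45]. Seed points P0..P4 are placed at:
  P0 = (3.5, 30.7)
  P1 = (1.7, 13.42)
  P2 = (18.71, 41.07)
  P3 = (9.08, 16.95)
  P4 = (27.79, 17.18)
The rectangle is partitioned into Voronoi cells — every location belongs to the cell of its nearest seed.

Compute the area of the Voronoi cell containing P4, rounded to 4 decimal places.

1. box [0,31]×[0,45]: [(0, 0) (31, 0) (31, 45) (0, 45)]
2. ⊥bis P4·P0 via (15.645,23.94): [(2.3198, 0) (31, 0) (31, 45) (27.3672, 45)]  |A|=727.0432
3. ⊥bis P4·P1 via (14.745,15.3): [(13.941, 20.8786) (16.95, 0) (31, 0) (31, 45) (27.3672, 45)]  |A|=574.3141
4. ⊥bis P4·P2 via (23.25,29.125): [(17.2648, 26.8502) (13.941, 20.8786) (16.95, 0) (31, 0) (31, 32.0706)]  |A|=452.5526
5. ⊥bis P4·P3 via (18.435,17.065): [(18.3098, 27.2474) (18.6448, 0) (31, 0) (31, 32.0706)]  |A|=371.8142
6. canonical 4-gon: [(18.3098, 27.2474) (18.6448, 0) (31, 0) (31, 32.0706)]
7. shoelace: 371.8142

Area of P4's cell: 371.8142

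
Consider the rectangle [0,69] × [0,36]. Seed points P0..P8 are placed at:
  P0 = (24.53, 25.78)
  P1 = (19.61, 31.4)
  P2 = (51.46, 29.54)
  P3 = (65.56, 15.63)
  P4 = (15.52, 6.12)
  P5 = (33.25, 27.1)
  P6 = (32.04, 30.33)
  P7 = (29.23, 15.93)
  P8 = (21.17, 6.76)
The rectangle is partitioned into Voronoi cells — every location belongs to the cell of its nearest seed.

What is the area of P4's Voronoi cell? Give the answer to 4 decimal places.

Area of P4's cell: 358.9203

1. box [0,69]×[0,36]: [(0, 0) (69, 0) (69, 36) (0, 36)]
2. ⊥bis P4·P0 via (20.025,15.95): [(0, 25.1273) (0, 0) (54.8282, 0)]  |A|=688.8419
3. ⊥bis P4·P1 via (17.565,18.76): [(11.8902, 19.6781) (0, 21.6018) (0, 0) (54.8282, 0)]  |A|=667.8827
4. ⊥bis P4·P2 via (33.49,17.83): [(40.9702, 6.351) (11.8902, 19.6781) (0, 21.6018) (0, 0) (45.1088, 0)]  |A|=637.0185
5. ⊥bis P4·P3 via (40.54,10.875): [(41.5766, 5.4203) (40.9702, 6.351) (11.8902, 19.6781) (0, 21.6018) (0, 0) (42.6068, 0)]  |A|=630.2377
6. ⊥bis P4·P5 via (24.385,16.61): [(42.3326, 1.4427) (31.2572, 10.8024) (11.8902, 19.6781) (0, 21.6018) (0, 0) (42.6068, 0)]  |A|=608.5781
7. ⊥bis P4·P6 via (23.78,18.225): [(42.3326, 1.4427) (31.2572, 10.8024) (11.8902, 19.6781) (0, 21.6018) (0, 0) (42.6068, 0)]  |A|=608.5781
8. ⊥bis P4·P7 via (22.375,11.025): [(18.2782, 16.7506) (11.8902, 19.6781) (0, 21.6018) (0, 0) (30.2638, 0)]  |A|=462.1486
9. ⊥bis P4·P8 via (18.345,6.44): [(17.1168, 17.2828) (11.8902, 19.6781) (0, 21.6018) (0, 0) (19.0745, 0)]  |A|=358.9203
10. canonical 5-gon: [(17.1168, 17.2828) (11.8902, 19.6781) (0, 21.6018) (0, 0) (19.0745, 0)]
11. shoelace: 358.9203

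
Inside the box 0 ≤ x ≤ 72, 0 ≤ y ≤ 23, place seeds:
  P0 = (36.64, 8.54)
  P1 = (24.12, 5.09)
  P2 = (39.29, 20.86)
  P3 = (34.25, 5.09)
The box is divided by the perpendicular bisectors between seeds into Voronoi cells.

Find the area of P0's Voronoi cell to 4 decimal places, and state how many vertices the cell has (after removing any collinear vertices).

Area of P0's cell: 427.6612 (5 vertices)

1. box [0,72]×[0,23]: [(0, 0) (72, 0) (72, 23) (0, 23)]
2. ⊥bis P0·P1 via (30.38,6.815): [(32.2579, 0) (72, 0) (72, 23) (25.9201, 23)]  |A|=986.9529
3. ⊥bis P0·P2 via (37.965,14.7): [(27.5924, 16.9311) (32.2579, 0) (72, 0) (72, 7.3792)]  |A|=500.2841
4. ⊥bis P0·P3 via (35.445,6.815): [(27.5924, 16.9311) (29.185, 11.1516) (45.2826, 0) (72, 0) (72, 7.3792)]  |A|=427.6612
5. canonical 5-gon: [(27.5924, 16.9311) (29.185, 11.1516) (45.2826, 0) (72, 0) (72, 7.3792)]
6. shoelace: 427.6612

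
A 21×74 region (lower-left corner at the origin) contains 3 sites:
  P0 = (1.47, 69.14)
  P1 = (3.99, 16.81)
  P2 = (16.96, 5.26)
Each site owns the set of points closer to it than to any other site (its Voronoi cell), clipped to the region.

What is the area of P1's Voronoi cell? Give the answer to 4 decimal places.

Area of P1's cell: 677.7722

1. box [0,21]×[0,74]: [(0, 0) (21, 0) (21, 74) (0, 74)]
2. ⊥bis P1·P0 via (2.73,42.975): [(0, 42.8435) (0, 0) (21, 0) (21, 43.8548)]  |A|=910.3326
3. ⊥bis P1·P2 via (10.475,11.035): [(0, 42.8435) (0, 0) (0.6481, 0) (21, 22.854) (21, 43.8548)]  |A|=677.7722
4. canonical 5-gon: [(0, 42.8435) (0, 0) (0.6481, 0) (21, 22.854) (21, 43.8548)]
5. shoelace: 677.7722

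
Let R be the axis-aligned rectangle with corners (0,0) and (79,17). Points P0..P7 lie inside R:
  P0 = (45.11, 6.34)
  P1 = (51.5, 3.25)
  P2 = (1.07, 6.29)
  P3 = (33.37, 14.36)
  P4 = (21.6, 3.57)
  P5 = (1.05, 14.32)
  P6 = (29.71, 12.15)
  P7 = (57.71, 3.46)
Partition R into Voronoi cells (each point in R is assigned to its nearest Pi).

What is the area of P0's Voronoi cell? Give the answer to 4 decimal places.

Area of P0's cell: 201.0239

1. box [0,79]×[0,17]: [(0, 0) (79, 0) (79, 17) (0, 17)]
2. ⊥bis P0·P1 via (48.305,4.795): [(0, 0) (45.9863, 0) (54.2069, 17) (0, 17)]  |A|=851.6425
3. ⊥bis P0·P2 via (23.09,6.315): [(23.0972, 0) (45.9863, 0) (54.2069, 17) (23.0779, 17)]  |A|=459.1547
4. ⊥bis P0·P3 via (39.24,10.35): [(32.1696, 0) (45.9863, 0) (54.2069, 17) (43.7828, 17)]  |A|=206.0471
5. ⊥bis P0·P4 via (33.355,4.955): [(33.6785, 2.2089) (33.9388, 0) (45.9863, 0) (54.2069, 17) (43.7828, 17)]  |A|=204.093
6. ⊥bis P0·P5 via (23.08,10.33): [(33.6785, 2.2089) (33.9388, 0) (45.9863, 0) (54.2069, 17) (43.7828, 17)]  |A|=204.093
7. ⊥bis P0·P6 via (37.41,9.245): [(36.0838, 5.7299) (33.9348, 0.0337) (33.9388, 0) (45.9863, 0) (54.2069, 17) (43.7828, 17)]  |A|=201.0259
8. ⊥bis P0·P7 via (51.41,4.9): [(36.0838, 5.7299) (33.9348, 0.0337) (33.9388, 0) (45.9863, 0) (54.1477, 16.8775) (54.1757, 17) (43.7828, 17)]  |A|=201.0239
9. canonical 7-gon: [(36.0838, 5.7299) (33.9348, 0.0337) (33.9388, 0) (45.9863, 0) (54.1477, 16.8775) (54.1757, 17) (43.7828, 17)]
10. shoelace: 201.0239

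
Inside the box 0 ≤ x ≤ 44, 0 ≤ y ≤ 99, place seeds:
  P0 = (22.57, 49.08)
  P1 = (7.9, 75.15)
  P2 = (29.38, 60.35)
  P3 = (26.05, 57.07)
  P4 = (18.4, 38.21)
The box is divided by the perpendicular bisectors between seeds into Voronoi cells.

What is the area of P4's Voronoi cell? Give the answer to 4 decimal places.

1. box [0,44]×[0,99]: [(0, 0) (44, 0) (44, 99) (0, 99)]
2. ⊥bis P4·P0 via (20.485,43.645): [(0, 51.5036) (0, 0) (44, 0) (44, 34.6241)]  |A|=1894.8076
3. ⊥bis P4·P1 via (13.15,56.68): [(0, 51.5036) (0, 0) (44, 0) (44, 34.6241)]  |A|=1894.8076
4. ⊥bis P4·P2 via (23.89,49.28): [(0, 51.5036) (0, 0) (44, 0) (44, 34.6241)]  |A|=1894.8076
5. ⊥bis P4·P3 via (22.225,47.64): [(0, 51.5036) (0, 0) (44, 0) (44, 34.6241)]  |A|=1894.8076
6. canonical 4-gon: [(0, 51.5036) (0, 0) (44, 0) (44, 34.6241)]
7. shoelace: 1894.8076

Area of P4's cell: 1894.8076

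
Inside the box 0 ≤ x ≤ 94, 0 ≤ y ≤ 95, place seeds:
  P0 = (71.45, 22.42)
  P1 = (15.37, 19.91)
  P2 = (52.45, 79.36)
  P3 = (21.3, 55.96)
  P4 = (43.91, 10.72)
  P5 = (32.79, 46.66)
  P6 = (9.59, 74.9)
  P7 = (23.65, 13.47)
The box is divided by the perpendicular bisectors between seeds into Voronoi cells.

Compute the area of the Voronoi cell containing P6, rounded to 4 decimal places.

Area of P6's cell: 899.6093

1. box [0,94]×[0,95]: [(0, 0) (94, 0) (94, 95) (0, 95)]
2. ⊥bis P6·P0 via (40.52,48.66): [(0, 0.8977) (79.8333, 95) (0, 95)]  |A|=3756.2517
3. ⊥bis P6·P1 via (12.48,47.405): [(0, 46.0932) (42.0962, 50.518) (79.8333, 95) (0, 95)]  |A|=2804.9703
4. ⊥bis P6·P2 via (31.02,77.13): [(0, 46.0932) (33.8791, 49.6543) (29.1605, 95) (0, 95)]  |A|=1489.6103
5. ⊥bis P6·P3 via (15.445,65.43): [(0, 55.8808) (31.2224, 75.1847) (29.1605, 95) (0, 95)]  |A|=899.6093
6. ⊥bis P6·P4 via (26.75,42.81): [(0, 55.8808) (31.2224, 75.1847) (29.1605, 95) (0, 95)]  |A|=899.6093
7. ⊥bis P6·P5 via (21.19,60.78): [(0, 55.8808) (31.2224, 75.1847) (29.1605, 95) (0, 95)]  |A|=899.6093
8. ⊥bis P6·P7 via (16.62,44.185): [(0, 55.8808) (31.2224, 75.1847) (29.1605, 95) (0, 95)]  |A|=899.6093
9. canonical 4-gon: [(0, 55.8808) (31.2224, 75.1847) (29.1605, 95) (0, 95)]
10. shoelace: 899.6093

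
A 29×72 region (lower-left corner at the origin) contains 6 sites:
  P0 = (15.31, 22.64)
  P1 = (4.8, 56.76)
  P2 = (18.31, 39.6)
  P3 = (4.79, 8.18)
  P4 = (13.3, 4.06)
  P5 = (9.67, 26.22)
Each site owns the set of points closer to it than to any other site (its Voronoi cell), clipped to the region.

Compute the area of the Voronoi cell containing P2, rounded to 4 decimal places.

Area of P2's cell: 487.2620

1. box [0,29]×[0,72]: [(0, 0) (29, 0) (29, 72) (0, 72)]
2. ⊥bis P2·P0 via (16.81,31.12): [(0, 34.0935) (29, 28.9637) (29, 72) (0, 72)]  |A|=1173.6704
3. ⊥bis P2·P1 via (11.555,48.18): [(0, 39.0828) (0, 34.0935) (29, 28.9637) (29, 61.9144)]  |A|=550.1294
4. ⊥bis P2·P3 via (11.55,23.89): [(0, 39.0828) (0, 34.0935) (29, 28.9637) (29, 61.9144)]  |A|=550.1294
5. ⊥bis P2·P4 via (15.805,21.83): [(0, 39.0828) (0, 34.0935) (29, 28.9637) (29, 61.9144)]  |A|=550.1294
6. ⊥bis P2·P5 via (13.99,32.91): [(1.9965, 40.6547) (16.7439, 31.1317) (29, 28.9637) (29, 61.9144)]  |A|=487.262
7. canonical 4-gon: [(1.9965, 40.6547) (16.7439, 31.1317) (29, 28.9637) (29, 61.9144)]
8. shoelace: 487.262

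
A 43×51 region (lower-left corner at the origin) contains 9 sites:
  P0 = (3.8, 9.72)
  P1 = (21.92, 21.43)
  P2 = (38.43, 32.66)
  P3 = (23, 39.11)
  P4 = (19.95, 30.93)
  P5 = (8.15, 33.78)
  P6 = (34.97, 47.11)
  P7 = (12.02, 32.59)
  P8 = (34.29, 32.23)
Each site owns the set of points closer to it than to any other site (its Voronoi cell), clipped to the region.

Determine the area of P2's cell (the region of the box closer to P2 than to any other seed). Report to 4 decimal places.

Area of P2's cell: 172.6524

1. box [0,43]×[0,51]: [(0, 0) (43, 0) (43, 51) (0, 51)]
2. ⊥bis P2·P0 via (21.115,21.19): [(35.1519, 0) (43, 0) (43, 51) (1.3679, 51)]  |A|=1261.744
3. ⊥bis P2·P1 via (30.175,27.045): [(43, 8.1901) (43, 51) (13.881, 51)]  |A|=623.2919
4. ⊥bis P2·P3 via (30.715,35.885): [(28.2207, 29.9181) (43, 8.1901) (43, 51) (37.0333, 51)]  |A|=379.244
5. ⊥bis P2·P4 via (29.19,31.795): [(29.1562, 32.156) (29.5484, 27.9662) (43, 8.1901) (43, 51) (37.0333, 51)]  |A|=376.8454
6. ⊥bis P2·P5 via (23.29,33.22): [(29.1562, 32.156) (29.5484, 27.9662) (43, 8.1901) (43, 51) (37.0333, 51)]  |A|=376.8454
7. ⊥bis P2·P6 via (36.7,39.885): [(31.9074, 38.7374) (29.1562, 32.156) (29.5484, 27.9662) (43, 8.1901) (43, 41.3935)]  |A|=286.9813
8. ⊥bis P2·P7 via (25.225,32.625): [(31.9074, 38.7374) (29.1562, 32.156) (29.5484, 27.9662) (43, 8.1901) (43, 41.3935)]  |A|=286.9813
9. ⊥bis P2·P8 via (36.36,32.445): [(35.6142, 39.625) (38.1366, 15.3401) (43, 8.1901) (43, 41.3935)]  |A|=172.6524
10. canonical 4-gon: [(35.6142, 39.625) (38.1366, 15.3401) (43, 8.1901) (43, 41.3935)]
11. shoelace: 172.6524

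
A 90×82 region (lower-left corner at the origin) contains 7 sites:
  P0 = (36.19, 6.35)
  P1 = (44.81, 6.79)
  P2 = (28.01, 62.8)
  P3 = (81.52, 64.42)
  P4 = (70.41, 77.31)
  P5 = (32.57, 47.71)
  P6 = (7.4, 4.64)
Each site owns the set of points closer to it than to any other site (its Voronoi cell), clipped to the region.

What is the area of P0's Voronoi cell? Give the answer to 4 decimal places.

1. box [0,90]×[0,82]: [(0, 0) (90, 0) (90, 82) (0, 82)]
2. ⊥bis P0·P1 via (40.5,6.57): [(0, 0) (40.8354, 0) (36.6497, 82) (0, 82)]  |A|=3176.8893
3. ⊥bis P0·P2 via (32.1,34.575): [(0, 29.9235) (0, 0) (40.8354, 0) (39.0193, 35.5777)]  |A|=1310.2104
4. ⊥bis P0·P3 via (58.855,35.385): [(0, 29.9235) (0, 0) (40.8354, 0) (39.0193, 35.5777)]  |A|=1310.2104
5. ⊥bis P0·P4 via (53.3,41.83): [(0, 29.9235) (0, 0) (40.8354, 0) (39.0193, 35.5777)]  |A|=1310.2104
6. ⊥bis P0·P5 via (34.38,27.03): [(0, 24.0209) (0, 0) (40.8354, 0) (39.4331, 27.4723)]  |A|=1034.5291
7. ⊥bis P0·P6 via (21.795,5.495): [(20.5876, 25.8228) (22.1214, 0) (40.8354, 0) (39.4331, 27.4723)]  |A|=501.6441
8. canonical 4-gon: [(20.5876, 25.8228) (22.1214, 0) (40.8354, 0) (39.4331, 27.4723)]
9. shoelace: 501.6441

Area of P0's cell: 501.6441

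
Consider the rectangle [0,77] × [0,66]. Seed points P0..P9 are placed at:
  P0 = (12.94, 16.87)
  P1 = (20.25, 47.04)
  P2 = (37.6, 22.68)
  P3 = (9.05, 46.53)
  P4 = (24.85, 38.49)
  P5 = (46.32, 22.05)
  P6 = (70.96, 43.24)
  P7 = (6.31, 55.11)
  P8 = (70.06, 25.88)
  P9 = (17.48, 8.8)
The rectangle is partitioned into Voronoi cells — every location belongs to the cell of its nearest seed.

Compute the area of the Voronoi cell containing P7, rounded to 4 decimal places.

1. box [0,77]×[0,66]: [(0, 0) (77, 0) (77, 66) (0, 66)]
2. ⊥bis P7·P0 via (9.625,35.99): [(0, 34.3212) (77, 47.6714) (77, 66) (0, 66)]  |A|=1925.2842
3. ⊥bis P7·P1 via (13.28,51.075): [(0, 34.3212) (3.9806, 35.0114) (21.9202, 66) (0, 66)]  |A|=402.6893
4. ⊥bis P7·P2 via (21.955,38.895): [(0, 34.3212) (3.9806, 35.0114) (21.9202, 66) (0, 66)]  |A|=402.6893
5. ⊥bis P7·P3 via (7.68,50.82): [(0, 48.3674) (14.369, 52.9561) (21.9202, 66) (0, 66)]  |A|=269.6438
6. ⊥bis P7·P4 via (15.58,46.8): [(0, 48.3674) (14.369, 52.9561) (21.9202, 66) (0, 66)]  |A|=269.6438
7. ⊥bis P7·P5 via (26.315,38.58): [(0, 48.3674) (14.369, 52.9561) (21.9202, 66) (0, 66)]  |A|=269.6438
8. ⊥bis P7·P6 via (38.635,49.175): [(0, 48.3674) (14.369, 52.9561) (21.9202, 66) (0, 66)]  |A|=269.6438
9. ⊥bis P7·P8 via (38.185,40.495): [(0, 48.3674) (14.369, 52.9561) (21.9202, 66) (0, 66)]  |A|=269.6438
10. ⊥bis P7·P9 via (11.895,31.955): [(0, 48.3674) (14.369, 52.9561) (21.9202, 66) (0, 66)]  |A|=269.6438
11. canonical 4-gon: [(0, 48.3674) (14.369, 52.9561) (21.9202, 66) (0, 66)]
12. shoelace: 269.6438

Area of P7's cell: 269.6438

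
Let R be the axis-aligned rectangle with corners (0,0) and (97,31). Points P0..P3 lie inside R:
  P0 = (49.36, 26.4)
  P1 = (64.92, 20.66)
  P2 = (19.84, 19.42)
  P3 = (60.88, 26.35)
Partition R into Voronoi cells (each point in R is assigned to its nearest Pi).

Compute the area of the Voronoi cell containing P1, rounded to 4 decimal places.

1. box [0,97]×[0,31]: [(0, 0) (97, 0) (97, 31) (0, 31)]
2. ⊥bis P1·P0 via (57.14,23.53): [(48.4599, 0) (97, 0) (97, 31) (59.8956, 31)]  |A|=1327.4889
3. ⊥bis P1·P2 via (42.38,20.04): [(48.4599, 0) (97, 0) (97, 31) (59.8956, 31)]  |A|=1327.4889
4. ⊥bis P1·P3 via (62.9,23.505): [(55.0835, 17.9551) (48.4599, 0) (97, 0) (97, 31) (73.4561, 31)]  |A|=1239.0418
5. canonical 5-gon: [(55.0835, 17.9551) (48.4599, 0) (97, 0) (97, 31) (73.4561, 31)]
6. shoelace: 1239.0418

Area of P1's cell: 1239.0418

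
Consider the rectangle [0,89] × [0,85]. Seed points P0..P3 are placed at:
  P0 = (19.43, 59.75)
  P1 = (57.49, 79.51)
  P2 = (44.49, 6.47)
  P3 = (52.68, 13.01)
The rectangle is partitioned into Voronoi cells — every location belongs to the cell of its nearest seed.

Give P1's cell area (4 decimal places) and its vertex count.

Area of P1's cell: 1918.3077 (4 vertices)

1. box [0,89]×[0,85]: [(0, 0) (89, 0) (89, 85) (0, 85)]
2. ⊥bis P1·P0 via (38.46,69.63): [(74.6105, 0) (89, 0) (89, 85) (30.4802, 85)]  |A|=3098.6444
3. ⊥bis P1·P2 via (50.99,42.99): [(52.4234, 42.7349) (89, 36.2248) (89, 85) (30.4802, 85)]  |A|=2128.6884
4. ⊥bis P1·P3 via (55.085,46.26): [(50.418, 46.5976) (89, 43.8069) (89, 85) (30.4802, 85)]  |A|=1918.3077
5. canonical 4-gon: [(50.418, 46.5976) (89, 43.8069) (89, 85) (30.4802, 85)]
6. shoelace: 1918.3077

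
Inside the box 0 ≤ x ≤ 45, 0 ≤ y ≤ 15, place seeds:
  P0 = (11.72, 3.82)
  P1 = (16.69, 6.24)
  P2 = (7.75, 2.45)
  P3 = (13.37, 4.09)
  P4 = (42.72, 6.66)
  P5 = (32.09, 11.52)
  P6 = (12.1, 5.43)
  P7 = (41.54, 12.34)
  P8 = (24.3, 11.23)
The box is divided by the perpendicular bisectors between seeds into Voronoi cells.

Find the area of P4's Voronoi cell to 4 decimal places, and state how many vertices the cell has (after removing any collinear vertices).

Area of P4's cell: 89.4952 (4 vertices)

1. box [0,45]×[0,15]: [(0, 0) (45, 0) (45, 15) (0, 15)]
2. ⊥bis P4·P0 via (27.22,5.24): [(27.7001, 0) (45, 0) (45, 15) (26.3259, 15)]  |A|=269.8057
3. ⊥bis P4·P1 via (29.705,6.45): [(29.8091, 0) (45, 0) (45, 15) (29.567, 15)]  |A|=229.6791
4. ⊥bis P4·P2 via (25.235,4.555): [(29.8091, 0) (45, 0) (45, 15) (29.567, 15)]  |A|=229.6791
5. ⊥bis P4·P3 via (28.045,5.375): [(29.8091, 0) (45, 0) (45, 15) (29.567, 15)]  |A|=229.6791
6. ⊥bis P4·P5 via (37.405,9.09): [(33.2491, 0) (45, 0) (45, 15) (40.107, 15)]  |A|=124.8291
7. ⊥bis P4·P6 via (27.41,6.045): [(33.2491, 0) (45, 0) (45, 15) (40.107, 15)]  |A|=124.8291
8. ⊥bis P4·P7 via (42.13,9.5): [(37.1162, 8.4584) (33.2491, 0) (45, 0) (45, 10.0962)]  |A|=89.4952
9. ⊥bis P4·P8 via (33.51,8.945): [(37.1162, 8.4584) (33.2491, 0) (45, 0) (45, 10.0962)]  |A|=89.4952
10. canonical 4-gon: [(37.1162, 8.4584) (33.2491, 0) (45, 0) (45, 10.0962)]
11. shoelace: 89.4952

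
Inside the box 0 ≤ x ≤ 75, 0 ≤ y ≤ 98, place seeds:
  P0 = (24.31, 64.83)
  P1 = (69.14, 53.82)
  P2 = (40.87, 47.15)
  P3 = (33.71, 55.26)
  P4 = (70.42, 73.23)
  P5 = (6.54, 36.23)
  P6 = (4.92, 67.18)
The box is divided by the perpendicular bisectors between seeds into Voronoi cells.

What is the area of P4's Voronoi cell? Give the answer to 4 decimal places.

1. box [0,75]×[0,98]: [(0, 0) (75, 0) (75, 98) (0, 98)]
2. ⊥bis P4·P0 via (47.365,69.03): [(59.9404, 0) (75, 0) (75, 98) (42.0874, 98)]  |A|=2350.6352
3. ⊥bis P4·P1 via (69.78,63.525): [(48.1075, 64.9542) (75, 63.1808) (75, 98) (42.0874, 98)]  |A|=1011.9989
4. ⊥bis P4·P2 via (55.645,60.19): [(47.2407, 69.7126) (51.6462, 64.7208) (75, 63.1808) (75, 98) (42.0874, 98)]  |A|=1003.6809
5. ⊥bis P4·P3 via (52.065,64.245): [(45.9675, 76.7013) (51.8383, 64.7082) (75, 63.1808) (75, 98) (42.0874, 98)]  |A|=990.3494
6. ⊥bis P4·P5 via (38.48,54.73): [(45.9675, 76.7013) (51.8383, 64.7082) (75, 63.1808) (75, 98) (42.0874, 98)]  |A|=990.3494
7. ⊥bis P4·P6 via (37.67,70.205): [(45.9675, 76.7013) (51.8383, 64.7082) (75, 63.1808) (75, 98) (42.0874, 98)]  |A|=990.3494
8. canonical 5-gon: [(45.9675, 76.7013) (51.8383, 64.7082) (75, 63.1808) (75, 98) (42.0874, 98)]
9. shoelace: 990.3494

Area of P4's cell: 990.3494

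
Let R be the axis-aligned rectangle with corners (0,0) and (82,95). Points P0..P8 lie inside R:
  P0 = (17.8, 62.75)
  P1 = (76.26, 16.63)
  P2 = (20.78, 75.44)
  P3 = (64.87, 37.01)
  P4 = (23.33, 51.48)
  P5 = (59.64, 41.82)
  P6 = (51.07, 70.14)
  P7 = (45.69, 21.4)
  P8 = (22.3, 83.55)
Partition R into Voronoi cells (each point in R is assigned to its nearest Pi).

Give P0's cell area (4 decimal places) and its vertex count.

1. box [0,82]×[0,95]: [(0, 0) (82, 0) (82, 95) (0, 95)]
2. ⊥bis P0·P1 via (47.03,39.69): [(0, 0) (15.7179, 0) (82, 84.0167) (82, 95) (0, 95)]  |A|=5005.6011
3. ⊥bis P0·P2 via (19.29,69.095): [(0, 73.6249) (0, 0) (15.7179, 0) (62.2662, 59.0029)]  |A|=2755.8735
4. ⊥bis P0·P3 via (41.335,49.88): [(48.1381, 62.3206) (0, 73.6249) (0, 0) (14.0584, 0)]  |A|=2210.1429
5. ⊥bis P0·P4 via (20.565,57.115): [(36.6648, 65.0149) (0, 73.6249) (0, 47.0241)]  |A|=487.6555
6. ⊥bis P0·P5 via (38.72,52.285): [(36.6648, 65.0149) (0, 73.6249) (0, 47.0241)]  |A|=487.6555
7. ⊥bis P0·P6 via (34.435,66.445): [(34.9406, 64.1689) (34.6474, 65.4886) (0, 73.6249) (0, 47.0241)]  |A|=486.3938
8. ⊥bis P0·P7 via (31.745,42.075): [(34.9406, 64.1689) (34.6474, 65.4886) (0, 73.6249) (0, 47.0241)]  |A|=486.3938
9. ⊥bis P0·P8 via (20.05,73.15): [(34.9406, 64.1689) (34.6474, 65.4886) (0, 73.6249) (0, 47.0241)]  |A|=486.3938
10. canonical 4-gon: [(34.9406, 64.1689) (34.6474, 65.4886) (0, 73.6249) (0, 47.0241)]
11. shoelace: 486.3938

Area of P0's cell: 486.3938 (4 vertices)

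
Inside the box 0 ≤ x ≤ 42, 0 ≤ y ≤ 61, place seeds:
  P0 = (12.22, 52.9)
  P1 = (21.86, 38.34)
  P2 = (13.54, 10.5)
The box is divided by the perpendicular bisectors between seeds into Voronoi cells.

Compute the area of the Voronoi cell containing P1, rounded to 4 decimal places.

Area of P1's cell: 1040.9478

1. box [0,42]×[0,61]: [(0, 0) (42, 0) (42, 61) (0, 61)]
2. ⊥bis P1·P0 via (17.04,45.62): [(0, 34.338) (0, 0) (42, 0) (42, 61) (40.2695, 61)]  |A|=2025.1672
3. ⊥bis P1·P2 via (17.7,24.42): [(0, 34.338) (0, 29.7097) (42, 17.1579) (42, 61) (40.2695, 61)]  |A|=1040.9478
4. canonical 5-gon: [(0, 34.338) (0, 29.7097) (42, 17.1579) (42, 61) (40.2695, 61)]
5. shoelace: 1040.9478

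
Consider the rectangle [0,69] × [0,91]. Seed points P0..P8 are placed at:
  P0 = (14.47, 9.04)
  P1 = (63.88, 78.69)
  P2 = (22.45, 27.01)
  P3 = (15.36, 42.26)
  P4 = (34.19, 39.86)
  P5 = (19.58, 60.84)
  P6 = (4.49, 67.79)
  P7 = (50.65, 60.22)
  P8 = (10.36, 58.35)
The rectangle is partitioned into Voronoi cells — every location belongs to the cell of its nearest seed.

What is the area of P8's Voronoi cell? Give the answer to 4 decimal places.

Area of P8's cell: 218.2313

1. box [0,69]×[0,91]: [(0, 0) (69, 0) (69, 91) (0, 91)]
2. ⊥bis P8·P0 via (12.415,33.695): [(0, 32.6602) (69, 38.4114) (69, 91) (0, 91)]  |A|=3827.0305
3. ⊥bis P8·P1 via (37.12,68.52): [(0, 32.6602) (49.1901, 36.7602) (28.5766, 91) (0, 91)]  |A|=2209.8654
4. ⊥bis P8·P2 via (16.405,42.68): [(0, 36.3515) (43.036, 52.9534) (28.5766, 91) (0, 91)]  |A|=1719.5482
5. ⊥bis P8·P3 via (12.86,50.305): [(0, 46.3087) (40.7489, 58.9715) (28.5766, 91) (0, 91)]  |A|=1368.1914
6. ⊥bis P8·P4 via (22.275,49.105): [(0, 46.3087) (26.4933, 54.5416) (37.1921, 68.3302) (28.5766, 91) (0, 91)]  |A|=1293.6065
7. ⊥bis P8·P5 via (14.97,59.595): [(0, 46.3087) (17.1213, 51.6292) (6.4886, 91) (0, 91)]  |A|=510.3168
8. ⊥bis P8·P6 via (7.425,63.07): [(0, 58.453) (0, 46.3087) (17.1213, 51.6292) (13.0816, 66.5874)]  |A|=218.2313
9. ⊥bis P8·P7 via (30.505,59.285): [(0, 58.453) (0, 46.3087) (17.1213, 51.6292) (13.0816, 66.5874)]  |A|=218.2313
10. canonical 4-gon: [(0, 58.453) (0, 46.3087) (17.1213, 51.6292) (13.0816, 66.5874)]
11. shoelace: 218.2313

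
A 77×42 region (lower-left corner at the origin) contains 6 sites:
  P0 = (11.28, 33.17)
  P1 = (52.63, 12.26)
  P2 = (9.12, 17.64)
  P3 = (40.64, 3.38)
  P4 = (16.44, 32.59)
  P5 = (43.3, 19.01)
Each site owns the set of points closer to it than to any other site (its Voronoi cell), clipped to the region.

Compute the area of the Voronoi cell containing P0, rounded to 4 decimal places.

Area of P0's cell: 224.8501

1. box [0,77]×[0,42]: [(0, 0) (77, 0) (77, 42) (0, 42)]
2. ⊥bis P0·P1 via (31.955,22.715): [(0, 0) (20.4684, 0) (41.7071, 42) (0, 42)]  |A|=1305.6856
3. ⊥bis P0·P2 via (10.2,25.405): [(0, 26.8237) (31.7963, 22.4013) (41.7071, 42) (0, 42)]  |A|=649.9792
4. ⊥bis P0·P3 via (25.96,18.275): [(0, 26.8237) (30.3507, 22.6023) (33.4354, 25.6425) (41.7071, 42) (0, 42)]  |A|=647.4716
5. ⊥bis P0·P4 via (13.86,32.88): [(0, 26.8237) (12.9764, 25.0188) (14.8851, 42) (0, 42)]  |A|=224.8501
6. ⊥bis P0·P5 via (27.29,26.09): [(0, 26.8237) (12.9764, 25.0188) (14.8851, 42) (0, 42)]  |A|=224.8501
7. canonical 4-gon: [(0, 26.8237) (12.9764, 25.0188) (14.8851, 42) (0, 42)]
8. shoelace: 224.8501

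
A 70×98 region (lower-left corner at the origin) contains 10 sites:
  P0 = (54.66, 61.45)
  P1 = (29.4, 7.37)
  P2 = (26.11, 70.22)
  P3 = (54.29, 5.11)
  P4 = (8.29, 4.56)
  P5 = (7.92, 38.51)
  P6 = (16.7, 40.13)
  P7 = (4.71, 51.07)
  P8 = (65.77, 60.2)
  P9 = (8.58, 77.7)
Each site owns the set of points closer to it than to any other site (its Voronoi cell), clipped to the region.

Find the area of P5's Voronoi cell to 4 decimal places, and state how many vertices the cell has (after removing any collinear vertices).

1. box [0,70]×[0,98]: [(0, 0) (70, 0) (70, 98) (0, 98)]
2. ⊥bis P5·P0 via (31.29,49.98): [(0, 0) (55.8202, 0) (7.7218, 98) (0, 98)]  |A|=3113.5564
3. ⊥bis P5·P1 via (18.66,22.94): [(0, 10.0686) (38.0102, 36.2876) (7.7218, 98) (0, 98)]  |A|=1909.4128
4. ⊥bis P5·P2 via (17.015,54.365): [(0, 64.1254) (0, 10.0686) (38.0102, 36.2876) (33.8884, 44.6858)]  |A|=1129.5952
5. ⊥bis P5·P3 via (31.105,21.81): [(0, 64.1254) (0, 10.0686) (38.0102, 36.2876) (33.8884, 44.6858)]  |A|=1129.5952
6. ⊥bis P5·P4 via (8.105,21.535): [(0, 64.1254) (0, 21.4467) (16.7599, 21.6293) (38.0102, 36.2876) (33.8884, 44.6858)]  |A|=1034.2473
7. ⊥bis P5·P6 via (12.31,39.32): [(8.6485, 59.1643) (0, 64.1254) (0, 21.4467) (15.5765, 21.6164)]  |A|=477.5742
8. ⊥bis P5·P7 via (6.315,44.79): [(11.0762, 46.0068) (0, 43.1761) (0, 21.4467) (15.5765, 21.6164)]  |A|=310.6801
9. ⊥bis P5·P8 via (36.845,49.355): [(11.0762, 46.0068) (0, 43.1761) (0, 21.4467) (15.5765, 21.6164)]  |A|=310.6801
10. ⊥bis P5·P9 via (8.25,58.105): [(11.0762, 46.0068) (0, 43.1761) (0, 21.4467) (15.5765, 21.6164)]  |A|=310.6801
11. canonical 4-gon: [(11.0762, 46.0068) (0, 43.1761) (0, 21.4467) (15.5765, 21.6164)]
12. shoelace: 310.6801

Area of P5's cell: 310.6801 (4 vertices)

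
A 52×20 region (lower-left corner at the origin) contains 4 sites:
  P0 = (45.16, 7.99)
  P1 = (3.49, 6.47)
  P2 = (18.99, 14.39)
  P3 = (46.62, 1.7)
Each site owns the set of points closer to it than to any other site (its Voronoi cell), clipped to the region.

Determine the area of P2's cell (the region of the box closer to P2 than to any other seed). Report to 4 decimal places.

1. box [0,52]×[0,20]: [(0, 0) (52, 0) (52, 20) (0, 20)]
2. ⊥bis P2·P0 via (32.075,11.19): [(0, 0) (29.3384, 0) (34.2295, 20) (0, 20)]  |A|=635.6796
3. ⊥bis P2·P1 via (11.24,10.43): [(16.5694, 0) (29.3384, 0) (34.2295, 20) (6.35, 20)]  |A|=406.4853
4. ⊥bis P2·P3 via (32.805,8.045): [(16.5694, 0) (29.1101, 0) (29.5985, 1.0635) (34.2295, 20) (6.35, 20)]  |A|=406.3638
5. canonical 5-gon: [(16.5694, 0) (29.1101, 0) (29.5985, 1.0635) (34.2295, 20) (6.35, 20)]
6. shoelace: 406.3638

Area of P2's cell: 406.3638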